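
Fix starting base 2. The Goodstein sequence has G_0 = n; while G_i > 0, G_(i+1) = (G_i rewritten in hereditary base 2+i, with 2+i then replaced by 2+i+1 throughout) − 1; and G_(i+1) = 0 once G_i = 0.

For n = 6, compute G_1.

(0) 6|_2 = 2^2 + 2 ↦ 3^3 + 3|_3 = 30 ⇒ 29
(1) 29|_3 = 3^3 + 2 ↦ 4^4 + 2|_4 = 258 ⇒ 257

29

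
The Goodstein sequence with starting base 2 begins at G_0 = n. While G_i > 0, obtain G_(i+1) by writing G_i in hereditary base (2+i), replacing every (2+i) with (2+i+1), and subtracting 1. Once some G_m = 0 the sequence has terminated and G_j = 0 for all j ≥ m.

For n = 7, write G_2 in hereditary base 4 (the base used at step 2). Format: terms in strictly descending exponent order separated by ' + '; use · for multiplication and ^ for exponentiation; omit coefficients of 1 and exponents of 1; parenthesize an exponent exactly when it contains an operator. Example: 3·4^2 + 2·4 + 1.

4^4 + 3

i=0: 7 = 2^2 + 2 + 1 (b=2); 2→3: 3^3 + 3 + 1 = 31; 31−1 = 30
i=1: 30 = 3^3 + 3 (b=3); 3→4: 4^4 + 4 = 260; 260−1 = 259
i=2: 259 = 4^4 + 3 (b=4); 4→5: 5^5 + 3 = 3128; 3128−1 = 3127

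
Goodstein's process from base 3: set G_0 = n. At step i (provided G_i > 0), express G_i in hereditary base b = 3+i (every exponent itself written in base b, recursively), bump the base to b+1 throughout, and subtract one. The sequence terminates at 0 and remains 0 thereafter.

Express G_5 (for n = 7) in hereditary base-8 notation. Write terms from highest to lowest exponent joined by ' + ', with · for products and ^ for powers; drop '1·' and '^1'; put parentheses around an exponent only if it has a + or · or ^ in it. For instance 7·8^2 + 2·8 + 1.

base 3: 7 = 2·3 + 1; at 4: 2·4 + 1 = 9; next = 8
base 4: 8 = 2·4; at 5: 2·5 = 10; next = 9
base 5: 9 = 5 + 4; at 6: 6 + 4 = 10; next = 9
base 6: 9 = 6 + 3; at 7: 7 + 3 = 10; next = 9
base 7: 9 = 7 + 2; at 8: 8 + 2 = 10; next = 9
base 8: 9 = 8 + 1; at 9: 9 + 1 = 10; next = 9

8 + 1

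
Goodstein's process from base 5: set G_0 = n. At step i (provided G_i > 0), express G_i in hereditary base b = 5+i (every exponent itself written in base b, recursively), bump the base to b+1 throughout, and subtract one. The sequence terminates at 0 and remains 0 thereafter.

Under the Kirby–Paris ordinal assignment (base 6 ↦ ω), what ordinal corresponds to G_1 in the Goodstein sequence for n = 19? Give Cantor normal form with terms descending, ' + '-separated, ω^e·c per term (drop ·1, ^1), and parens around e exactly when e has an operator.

G_0=19  [base 5] 3·5 + 4  →[5↦6]→  3·6 + 4 = 22  −1 ⇒ G_1=21
G_1=21  [base 6] 3·6 + 3  →[6↦7]→  3·7 + 3 = 24  −1 ⇒ G_2=23

ω·3 + 3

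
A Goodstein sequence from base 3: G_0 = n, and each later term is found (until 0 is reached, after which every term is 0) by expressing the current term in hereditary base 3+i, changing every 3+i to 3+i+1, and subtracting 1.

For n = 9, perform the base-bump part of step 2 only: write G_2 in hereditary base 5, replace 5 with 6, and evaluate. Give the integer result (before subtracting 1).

20

(0) 9|_3 = 3^2 ↦ 4^2|_4 = 16 ⇒ 15
(1) 15|_4 = 3·4 + 3 ↦ 3·5 + 3|_5 = 18 ⇒ 17
(2) 17|_5 = 3·5 + 2 ↦ 3·6 + 2|_6 = 20 ⇒ 19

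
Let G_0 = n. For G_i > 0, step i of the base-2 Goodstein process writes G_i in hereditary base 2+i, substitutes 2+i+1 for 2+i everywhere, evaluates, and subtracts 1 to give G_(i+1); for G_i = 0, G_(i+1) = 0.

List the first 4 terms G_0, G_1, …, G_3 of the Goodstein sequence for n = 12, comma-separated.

[0] 12 ≡ 2^(2 + 1) + 2^2 (base 2). Lift 3: 108. −1: 107.
[1] 107 ≡ 3^(3 + 1) + 2·3^2 + 2·3 + 2 (base 3). Lift 4: 1066. −1: 1065.
[2] 1065 ≡ 4^(4 + 1) + 2·4^2 + 2·4 + 1 (base 4). Lift 5: 15686. −1: 15685.

12, 107, 1065, 15685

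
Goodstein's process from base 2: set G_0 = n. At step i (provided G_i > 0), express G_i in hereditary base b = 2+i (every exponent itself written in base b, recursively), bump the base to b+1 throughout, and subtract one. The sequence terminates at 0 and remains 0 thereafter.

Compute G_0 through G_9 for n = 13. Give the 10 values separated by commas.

i=0: 13 = 2^(2 + 1) + 2^2 + 1 (b=2); 2→3: 3^(3 + 1) + 3^3 + 1 = 109; 109−1 = 108
i=1: 108 = 3^(3 + 1) + 3^3 (b=3); 3→4: 4^(4 + 1) + 4^4 = 1280; 1280−1 = 1279
i=2: 1279 = 4^(4 + 1) + 3·4^3 + 3·4^2 + 3·4 + 3 (b=4); 4→5: 5^(5 + 1) + 3·5^3 + 3·5^2 + 3·5 + 3 = 16093; 16093−1 = 16092
i=3: 16092 = 5^(5 + 1) + 3·5^3 + 3·5^2 + 3·5 + 2 (b=5); 5→6: 6^(6 + 1) + 3·6^3 + 3·6^2 + 3·6 + 2 = 280712; 280712−1 = 280711
i=4: 280711 = 6^(6 + 1) + 3·6^3 + 3·6^2 + 3·6 + 1 (b=6); 6→7: 7^(7 + 1) + 3·7^3 + 3·7^2 + 3·7 + 1 = 5765999; 5765999−1 = 5765998
i=5: 5765998 = 7^(7 + 1) + 3·7^3 + 3·7^2 + 3·7 (b=7); 7→8: 8^(8 + 1) + 3·8^3 + 3·8^2 + 3·8 = 134219480; 134219480−1 = 134219479
i=6: 134219479 = 8^(8 + 1) + 3·8^3 + 3·8^2 + 2·8 + 7 (b=8); 8→9: 9^(9 + 1) + 3·9^3 + 3·9^2 + 2·9 + 7 = 3486786856; 3486786856−1 = 3486786855
i=7: 3486786855 = 9^(9 + 1) + 3·9^3 + 3·9^2 + 2·9 + 6 (b=9); 9→10: 10^(10 + 1) + 3·10^3 + 3·10^2 + 2·10 + 6 = 100000003326; 100000003326−1 = 100000003325
i=8: 100000003325 = 10^(10 + 1) + 3·10^3 + 3·10^2 + 2·10 + 5 (b=10); 10→11: 11^(11 + 1) + 3·11^3 + 3·11^2 + 2·11 + 5 = 3138428381104; 3138428381104−1 = 3138428381103

13, 108, 1279, 16092, 280711, 5765998, 134219479, 3486786855, 100000003325, 3138428381103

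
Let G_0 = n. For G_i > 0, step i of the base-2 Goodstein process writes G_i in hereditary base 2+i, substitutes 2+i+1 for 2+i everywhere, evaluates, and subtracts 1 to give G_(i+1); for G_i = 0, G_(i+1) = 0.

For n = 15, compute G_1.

[0] 15 ≡ 2^(2 + 1) + 2^2 + 2 + 1 (base 2). Lift 3: 112. −1: 111.
[1] 111 ≡ 3^(3 + 1) + 3^3 + 3 (base 3). Lift 4: 1284. −1: 1283.

111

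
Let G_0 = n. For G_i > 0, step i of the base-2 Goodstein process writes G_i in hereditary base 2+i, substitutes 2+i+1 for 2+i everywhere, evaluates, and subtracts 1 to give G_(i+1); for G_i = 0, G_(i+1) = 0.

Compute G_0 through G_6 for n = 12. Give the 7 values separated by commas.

(0) 12|_2 = 2^(2 + 1) + 2^2 ↦ 3^(3 + 1) + 3^3|_3 = 108 ⇒ 107
(1) 107|_3 = 3^(3 + 1) + 2·3^2 + 2·3 + 2 ↦ 4^(4 + 1) + 2·4^2 + 2·4 + 2|_4 = 1066 ⇒ 1065
(2) 1065|_4 = 4^(4 + 1) + 2·4^2 + 2·4 + 1 ↦ 5^(5 + 1) + 2·5^2 + 2·5 + 1|_5 = 15686 ⇒ 15685
(3) 15685|_5 = 5^(5 + 1) + 2·5^2 + 2·5 ↦ 6^(6 + 1) + 2·6^2 + 2·6|_6 = 280020 ⇒ 280019
(4) 280019|_6 = 6^(6 + 1) + 2·6^2 + 6 + 5 ↦ 7^(7 + 1) + 2·7^2 + 7 + 5|_7 = 5764911 ⇒ 5764910
(5) 5764910|_7 = 7^(7 + 1) + 2·7^2 + 7 + 4 ↦ 8^(8 + 1) + 2·8^2 + 8 + 4|_8 = 134217868 ⇒ 134217867

12, 107, 1065, 15685, 280019, 5764910, 134217867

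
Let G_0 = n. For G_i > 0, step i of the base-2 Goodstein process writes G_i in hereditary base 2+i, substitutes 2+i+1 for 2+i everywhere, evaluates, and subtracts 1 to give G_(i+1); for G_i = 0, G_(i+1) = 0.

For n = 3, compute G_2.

3

G_0 = 3. HB_2(3) = 2 + 1. Bump = 4. G_1 = 3.
G_1 = 3. HB_3(3) = 3. Bump = 4. G_2 = 3.
G_2 = 3. HB_4(3) = 3. Bump = 3. G_3 = 2.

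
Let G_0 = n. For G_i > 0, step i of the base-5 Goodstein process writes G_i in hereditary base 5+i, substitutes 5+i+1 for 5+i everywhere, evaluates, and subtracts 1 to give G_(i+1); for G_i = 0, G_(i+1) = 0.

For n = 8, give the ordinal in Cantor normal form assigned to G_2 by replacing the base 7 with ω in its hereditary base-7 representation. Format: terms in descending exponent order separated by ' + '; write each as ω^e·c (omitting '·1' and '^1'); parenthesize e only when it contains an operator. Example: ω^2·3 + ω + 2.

base 5: 8 = 5 + 3; at 6: 6 + 3 = 9; next = 8
base 6: 8 = 6 + 2; at 7: 7 + 2 = 9; next = 8

ω + 1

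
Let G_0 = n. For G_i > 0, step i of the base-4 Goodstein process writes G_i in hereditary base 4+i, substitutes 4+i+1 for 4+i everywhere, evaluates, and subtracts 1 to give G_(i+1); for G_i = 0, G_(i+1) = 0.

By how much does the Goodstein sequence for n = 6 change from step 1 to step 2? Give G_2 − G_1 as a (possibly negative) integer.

G_0 = 6. HB_4(6) = 4 + 2. Bump = 7. G_1 = 6.
G_1 = 6. HB_5(6) = 5 + 1. Bump = 7. G_2 = 6.

0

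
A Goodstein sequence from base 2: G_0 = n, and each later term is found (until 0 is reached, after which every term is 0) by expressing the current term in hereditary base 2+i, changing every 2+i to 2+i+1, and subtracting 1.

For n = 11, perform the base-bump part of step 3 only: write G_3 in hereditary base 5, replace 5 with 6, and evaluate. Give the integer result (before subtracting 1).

[0] 11 ≡ 2^(2 + 1) + 2 + 1 (base 2). Lift 3: 85. −1: 84.
[1] 84 ≡ 3^(3 + 1) + 3 (base 3). Lift 4: 1028. −1: 1027.
[2] 1027 ≡ 4^(4 + 1) + 3 (base 4). Lift 5: 15628. −1: 15627.
[3] 15627 ≡ 5^(5 + 1) + 2 (base 5). Lift 6: 279938. −1: 279937.

279938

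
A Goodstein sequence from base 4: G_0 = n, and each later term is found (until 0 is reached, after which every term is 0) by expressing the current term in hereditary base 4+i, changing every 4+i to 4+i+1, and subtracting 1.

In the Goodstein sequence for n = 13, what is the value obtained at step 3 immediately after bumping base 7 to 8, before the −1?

20

13 —HB4→ 3·4 + 1 —bump→ 3·5 + 1 = 16 —(−1)→ 15
15 —HB5→ 3·5 —bump→ 3·6 = 18 —(−1)→ 17
17 —HB6→ 2·6 + 5 —bump→ 2·7 + 5 = 19 —(−1)→ 18
18 —HB7→ 2·7 + 4 —bump→ 2·8 + 4 = 20 —(−1)→ 19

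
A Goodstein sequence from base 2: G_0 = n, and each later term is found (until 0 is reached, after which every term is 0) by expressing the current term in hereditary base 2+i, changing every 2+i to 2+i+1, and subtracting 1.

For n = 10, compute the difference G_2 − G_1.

base 2: 10 = 2^(2 + 1) + 2; at 3: 3^(3 + 1) + 3 = 84; next = 83
base 3: 83 = 3^(3 + 1) + 2; at 4: 4^(4 + 1) + 2 = 1026; next = 1025

942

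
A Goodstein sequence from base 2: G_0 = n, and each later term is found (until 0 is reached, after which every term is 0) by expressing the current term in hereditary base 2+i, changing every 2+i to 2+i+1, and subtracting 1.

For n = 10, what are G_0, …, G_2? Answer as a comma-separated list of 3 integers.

i=0: 10 = 2^(2 + 1) + 2 (b=2); 2→3: 3^(3 + 1) + 3 = 84; 84−1 = 83
i=1: 83 = 3^(3 + 1) + 2 (b=3); 3→4: 4^(4 + 1) + 2 = 1026; 1026−1 = 1025

10, 83, 1025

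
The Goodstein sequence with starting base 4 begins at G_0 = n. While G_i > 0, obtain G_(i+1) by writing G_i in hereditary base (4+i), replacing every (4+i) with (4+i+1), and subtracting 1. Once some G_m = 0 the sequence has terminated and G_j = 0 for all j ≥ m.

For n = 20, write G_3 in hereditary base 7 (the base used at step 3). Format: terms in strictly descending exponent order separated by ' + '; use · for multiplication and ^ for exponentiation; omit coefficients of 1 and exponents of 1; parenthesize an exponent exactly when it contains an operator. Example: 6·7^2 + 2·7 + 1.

7^2 + 2

step 0: 20 = 4^2 + 4; sub 5 for 4: 5^2 + 5; = 30; G_1 = 30−1 = 29
step 1: 29 = 5^2 + 4; sub 6 for 5: 6^2 + 4; = 40; G_2 = 40−1 = 39
step 2: 39 = 6^2 + 3; sub 7 for 6: 7^2 + 3; = 52; G_3 = 52−1 = 51
step 3: 51 = 7^2 + 2; sub 8 for 7: 8^2 + 2; = 66; G_4 = 66−1 = 65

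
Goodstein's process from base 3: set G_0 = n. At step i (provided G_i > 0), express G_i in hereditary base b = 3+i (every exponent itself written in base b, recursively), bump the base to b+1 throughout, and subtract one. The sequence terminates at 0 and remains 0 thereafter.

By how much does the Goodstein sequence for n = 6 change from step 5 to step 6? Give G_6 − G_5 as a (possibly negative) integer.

-1

step 0: 6 = 2·3; sub 4 for 3: 2·4; = 8; G_1 = 8−1 = 7
step 1: 7 = 4 + 3; sub 5 for 4: 5 + 3; = 8; G_2 = 8−1 = 7
step 2: 7 = 5 + 2; sub 6 for 5: 6 + 2; = 8; G_3 = 8−1 = 7
step 3: 7 = 6 + 1; sub 7 for 6: 7 + 1; = 8; G_4 = 8−1 = 7
step 4: 7 = 7; sub 8 for 7: 8; = 8; G_5 = 8−1 = 7
step 5: 7 = 7; sub 9 for 8: 7; = 7; G_6 = 7−1 = 6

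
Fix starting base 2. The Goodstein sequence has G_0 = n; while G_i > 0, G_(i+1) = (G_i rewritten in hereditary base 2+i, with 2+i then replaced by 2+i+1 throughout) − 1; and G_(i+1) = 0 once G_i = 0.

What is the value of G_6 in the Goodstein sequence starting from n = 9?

i=0: 9 = 2^(2 + 1) + 1 (b=2); 2→3: 3^(3 + 1) + 1 = 82; 82−1 = 81
i=1: 81 = 3^(3 + 1) (b=3); 3→4: 4^(4 + 1) = 1024; 1024−1 = 1023
i=2: 1023 = 3·4^4 + 3·4^3 + 3·4^2 + 3·4 + 3 (b=4); 4→5: 3·5^5 + 3·5^3 + 3·5^2 + 3·5 + 3 = 9843; 9843−1 = 9842
i=3: 9842 = 3·5^5 + 3·5^3 + 3·5^2 + 3·5 + 2 (b=5); 5→6: 3·6^6 + 3·6^3 + 3·6^2 + 3·6 + 2 = 140744; 140744−1 = 140743
i=4: 140743 = 3·6^6 + 3·6^3 + 3·6^2 + 3·6 + 1 (b=6); 6→7: 3·7^7 + 3·7^3 + 3·7^2 + 3·7 + 1 = 2471827; 2471827−1 = 2471826
i=5: 2471826 = 3·7^7 + 3·7^3 + 3·7^2 + 3·7 (b=7); 7→8: 3·8^8 + 3·8^3 + 3·8^2 + 3·8 = 50333400; 50333400−1 = 50333399
i=6: 50333399 = 3·8^8 + 3·8^3 + 3·8^2 + 2·8 + 7 (b=8); 8→9: 3·9^9 + 3·9^3 + 3·9^2 + 2·9 + 7 = 1162263922; 1162263922−1 = 1162263921

50333399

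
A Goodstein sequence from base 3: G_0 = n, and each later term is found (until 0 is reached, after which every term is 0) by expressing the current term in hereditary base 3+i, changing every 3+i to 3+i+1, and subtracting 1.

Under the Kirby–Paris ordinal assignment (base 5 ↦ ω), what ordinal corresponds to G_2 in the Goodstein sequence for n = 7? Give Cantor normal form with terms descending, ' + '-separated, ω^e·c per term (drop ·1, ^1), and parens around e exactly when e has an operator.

(0) 7|_3 = 2·3 + 1 ↦ 2·4 + 1|_4 = 9 ⇒ 8
(1) 8|_4 = 2·4 ↦ 2·5|_5 = 10 ⇒ 9
(2) 9|_5 = 5 + 4 ↦ 6 + 4|_6 = 10 ⇒ 9

ω + 4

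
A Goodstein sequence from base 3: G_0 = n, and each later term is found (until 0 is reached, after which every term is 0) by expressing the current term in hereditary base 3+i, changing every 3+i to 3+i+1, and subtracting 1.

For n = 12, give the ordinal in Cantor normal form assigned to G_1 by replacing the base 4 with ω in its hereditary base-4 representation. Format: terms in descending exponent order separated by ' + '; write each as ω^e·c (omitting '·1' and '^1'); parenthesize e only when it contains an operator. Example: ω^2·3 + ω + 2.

i=0: 12 = 3^2 + 3 (b=3); 3→4: 4^2 + 4 = 20; 20−1 = 19
i=1: 19 = 4^2 + 3 (b=4); 4→5: 5^2 + 3 = 28; 28−1 = 27

ω^2 + 3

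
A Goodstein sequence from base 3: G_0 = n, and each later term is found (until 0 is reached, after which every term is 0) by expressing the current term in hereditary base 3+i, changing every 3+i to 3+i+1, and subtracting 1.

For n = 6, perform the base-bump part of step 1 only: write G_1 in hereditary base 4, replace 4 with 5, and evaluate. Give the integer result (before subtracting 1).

8

step 0: 6 = 2·3; sub 4 for 3: 2·4; = 8; G_1 = 8−1 = 7
step 1: 7 = 4 + 3; sub 5 for 4: 5 + 3; = 8; G_2 = 8−1 = 7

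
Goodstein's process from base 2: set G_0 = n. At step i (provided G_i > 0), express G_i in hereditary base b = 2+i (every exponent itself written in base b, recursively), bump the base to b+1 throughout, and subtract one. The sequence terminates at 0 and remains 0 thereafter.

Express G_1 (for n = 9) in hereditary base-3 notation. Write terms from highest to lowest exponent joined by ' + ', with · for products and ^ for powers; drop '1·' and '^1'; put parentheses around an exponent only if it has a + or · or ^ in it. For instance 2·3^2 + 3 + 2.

G_0=9  [base 2] 2^(2 + 1) + 1  →[2↦3]→  3^(3 + 1) + 1 = 82  −1 ⇒ G_1=81
G_1=81  [base 3] 3^(3 + 1)  →[3↦4]→  4^(4 + 1) = 1024  −1 ⇒ G_2=1023

3^(3 + 1)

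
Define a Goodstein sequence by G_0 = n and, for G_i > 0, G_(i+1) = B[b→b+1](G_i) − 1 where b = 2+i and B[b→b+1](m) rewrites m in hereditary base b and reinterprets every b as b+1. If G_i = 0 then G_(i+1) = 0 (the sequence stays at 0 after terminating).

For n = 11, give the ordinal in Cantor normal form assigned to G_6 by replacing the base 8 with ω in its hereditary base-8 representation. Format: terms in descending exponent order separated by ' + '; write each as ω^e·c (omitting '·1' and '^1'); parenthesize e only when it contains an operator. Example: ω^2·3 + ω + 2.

i=0: 11 = 2^(2 + 1) + 2 + 1 (b=2); 2→3: 3^(3 + 1) + 3 + 1 = 85; 85−1 = 84
i=1: 84 = 3^(3 + 1) + 3 (b=3); 3→4: 4^(4 + 1) + 4 = 1028; 1028−1 = 1027
i=2: 1027 = 4^(4 + 1) + 3 (b=4); 4→5: 5^(5 + 1) + 3 = 15628; 15628−1 = 15627
i=3: 15627 = 5^(5 + 1) + 2 (b=5); 5→6: 6^(6 + 1) + 2 = 279938; 279938−1 = 279937
i=4: 279937 = 6^(6 + 1) + 1 (b=6); 6→7: 7^(7 + 1) + 1 = 5764802; 5764802−1 = 5764801
i=5: 5764801 = 7^(7 + 1) (b=7); 7→8: 8^(8 + 1) = 134217728; 134217728−1 = 134217727
i=6: 134217727 = 7·8^8 + 7·8^7 + 7·8^6 + 7·8^5 + 7·8^4 + 7·8^3 + 7·8^2 + 7·8 + 7 (b=8); 8→9: 7·9^9 + 7·9^7 + 7·9^6 + 7·9^5 + 7·9^4 + 7·9^3 + 7·9^2 + 7·9 + 7 = 2749609303; 2749609303−1 = 2749609302

ω^ω·7 + ω^7·7 + ω^6·7 + ω^5·7 + ω^4·7 + ω^3·7 + ω^2·7 + ω·7 + 7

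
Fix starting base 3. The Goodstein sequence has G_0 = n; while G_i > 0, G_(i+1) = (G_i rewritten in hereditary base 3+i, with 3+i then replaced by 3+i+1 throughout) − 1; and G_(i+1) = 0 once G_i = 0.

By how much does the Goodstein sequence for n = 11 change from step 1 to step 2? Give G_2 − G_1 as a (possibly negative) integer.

8

(0) 11|_3 = 3^2 + 2 ↦ 4^2 + 2|_4 = 18 ⇒ 17
(1) 17|_4 = 4^2 + 1 ↦ 5^2 + 1|_5 = 26 ⇒ 25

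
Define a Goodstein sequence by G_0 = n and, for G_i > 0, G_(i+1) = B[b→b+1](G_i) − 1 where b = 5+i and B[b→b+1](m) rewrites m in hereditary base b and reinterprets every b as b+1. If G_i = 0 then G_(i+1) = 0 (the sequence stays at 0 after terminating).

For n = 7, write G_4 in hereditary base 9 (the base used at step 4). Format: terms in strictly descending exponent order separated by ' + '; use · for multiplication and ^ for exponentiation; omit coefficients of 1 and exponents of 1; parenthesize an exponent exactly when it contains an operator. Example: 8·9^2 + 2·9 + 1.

6

base 5: 7 = 5 + 2; at 6: 6 + 2 = 8; next = 7
base 6: 7 = 6 + 1; at 7: 7 + 1 = 8; next = 7
base 7: 7 = 7; at 8: 8 = 8; next = 7
base 8: 7 = 7; at 9: 7 = 7; next = 6
base 9: 6 = 6; at 10: 6 = 6; next = 5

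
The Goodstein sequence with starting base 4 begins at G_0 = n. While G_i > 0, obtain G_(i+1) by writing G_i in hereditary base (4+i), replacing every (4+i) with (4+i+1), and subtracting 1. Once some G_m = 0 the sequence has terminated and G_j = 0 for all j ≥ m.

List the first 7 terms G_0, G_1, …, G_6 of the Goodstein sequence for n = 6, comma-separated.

[0] 6 ≡ 4 + 2 (base 4). Lift 5: 7. −1: 6.
[1] 6 ≡ 5 + 1 (base 5). Lift 6: 7. −1: 6.
[2] 6 ≡ 6 (base 6). Lift 7: 7. −1: 6.
[3] 6 ≡ 6 (base 7). Lift 8: 6. −1: 5.
[4] 5 ≡ 5 (base 8). Lift 9: 5. −1: 4.
[5] 4 ≡ 4 (base 9). Lift 10: 4. −1: 3.

6, 6, 6, 6, 5, 4, 3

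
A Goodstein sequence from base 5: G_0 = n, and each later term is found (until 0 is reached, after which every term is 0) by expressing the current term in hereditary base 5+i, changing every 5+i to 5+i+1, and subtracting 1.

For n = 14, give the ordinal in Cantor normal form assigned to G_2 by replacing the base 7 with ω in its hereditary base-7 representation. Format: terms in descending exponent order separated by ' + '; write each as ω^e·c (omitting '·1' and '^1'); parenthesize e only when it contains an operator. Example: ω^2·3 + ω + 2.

base 5: 14 = 2·5 + 4; at 6: 2·6 + 4 = 16; next = 15
base 6: 15 = 2·6 + 3; at 7: 2·7 + 3 = 17; next = 16
base 7: 16 = 2·7 + 2; at 8: 2·8 + 2 = 18; next = 17

ω·2 + 2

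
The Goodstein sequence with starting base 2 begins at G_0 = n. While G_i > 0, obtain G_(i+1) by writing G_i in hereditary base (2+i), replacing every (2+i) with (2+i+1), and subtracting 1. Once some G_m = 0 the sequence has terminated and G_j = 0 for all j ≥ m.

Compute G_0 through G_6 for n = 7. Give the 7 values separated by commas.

7, 30, 259, 3127, 46657, 823543, 16777215

7 —HB2→ 2^2 + 2 + 1 —bump→ 3^3 + 3 + 1 = 31 —(−1)→ 30
30 —HB3→ 3^3 + 3 —bump→ 4^4 + 4 = 260 —(−1)→ 259
259 —HB4→ 4^4 + 3 —bump→ 5^5 + 3 = 3128 —(−1)→ 3127
3127 —HB5→ 5^5 + 2 —bump→ 6^6 + 2 = 46658 —(−1)→ 46657
46657 —HB6→ 6^6 + 1 —bump→ 7^7 + 1 = 823544 —(−1)→ 823543
823543 —HB7→ 7^7 —bump→ 8^8 = 16777216 —(−1)→ 16777215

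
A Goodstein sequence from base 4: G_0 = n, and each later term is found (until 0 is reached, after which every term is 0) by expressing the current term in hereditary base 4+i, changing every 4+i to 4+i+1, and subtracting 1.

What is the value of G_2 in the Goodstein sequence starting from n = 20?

i=0: 20 = 4^2 + 4 (b=4); 4→5: 5^2 + 5 = 30; 30−1 = 29
i=1: 29 = 5^2 + 4 (b=5); 5→6: 6^2 + 4 = 40; 40−1 = 39

39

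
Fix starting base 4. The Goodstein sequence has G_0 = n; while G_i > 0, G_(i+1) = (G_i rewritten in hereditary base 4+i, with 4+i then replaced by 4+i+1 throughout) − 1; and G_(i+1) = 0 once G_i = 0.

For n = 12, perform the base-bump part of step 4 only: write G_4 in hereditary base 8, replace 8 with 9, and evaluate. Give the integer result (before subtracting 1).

i=0: 12 = 3·4 (b=4); 4→5: 3·5 = 15; 15−1 = 14
i=1: 14 = 2·5 + 4 (b=5); 5→6: 2·6 + 4 = 16; 16−1 = 15
i=2: 15 = 2·6 + 3 (b=6); 6→7: 2·7 + 3 = 17; 17−1 = 16
i=3: 16 = 2·7 + 2 (b=7); 7→8: 2·8 + 2 = 18; 18−1 = 17
i=4: 17 = 2·8 + 1 (b=8); 8→9: 2·9 + 1 = 19; 19−1 = 18

19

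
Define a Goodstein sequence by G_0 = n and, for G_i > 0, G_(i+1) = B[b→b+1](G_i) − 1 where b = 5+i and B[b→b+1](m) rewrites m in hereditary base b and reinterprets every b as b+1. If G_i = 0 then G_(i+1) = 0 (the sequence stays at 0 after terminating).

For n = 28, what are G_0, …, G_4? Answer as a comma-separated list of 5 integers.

[0] 28 ≡ 5^2 + 3 (base 5). Lift 6: 39. −1: 38.
[1] 38 ≡ 6^2 + 2 (base 6). Lift 7: 51. −1: 50.
[2] 50 ≡ 7^2 + 1 (base 7). Lift 8: 65. −1: 64.
[3] 64 ≡ 8^2 (base 8). Lift 9: 81. −1: 80.

28, 38, 50, 64, 80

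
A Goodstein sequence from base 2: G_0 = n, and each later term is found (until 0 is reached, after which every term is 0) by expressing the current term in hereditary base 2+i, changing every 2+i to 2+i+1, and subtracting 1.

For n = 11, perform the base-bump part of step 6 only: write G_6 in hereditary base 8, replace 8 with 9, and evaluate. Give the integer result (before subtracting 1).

base 2: 11 = 2^(2 + 1) + 2 + 1; at 3: 3^(3 + 1) + 3 + 1 = 85; next = 84
base 3: 84 = 3^(3 + 1) + 3; at 4: 4^(4 + 1) + 4 = 1028; next = 1027
base 4: 1027 = 4^(4 + 1) + 3; at 5: 5^(5 + 1) + 3 = 15628; next = 15627
base 5: 15627 = 5^(5 + 1) + 2; at 6: 6^(6 + 1) + 2 = 279938; next = 279937
base 6: 279937 = 6^(6 + 1) + 1; at 7: 7^(7 + 1) + 1 = 5764802; next = 5764801
base 7: 5764801 = 7^(7 + 1); at 8: 8^(8 + 1) = 134217728; next = 134217727

2749609303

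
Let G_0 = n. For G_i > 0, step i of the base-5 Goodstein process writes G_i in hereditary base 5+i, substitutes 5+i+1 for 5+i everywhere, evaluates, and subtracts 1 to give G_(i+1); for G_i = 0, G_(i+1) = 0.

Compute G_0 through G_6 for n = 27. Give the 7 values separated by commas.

step 0: 27 = 5^2 + 2; sub 6 for 5: 6^2 + 2; = 38; G_1 = 38−1 = 37
step 1: 37 = 6^2 + 1; sub 7 for 6: 7^2 + 1; = 50; G_2 = 50−1 = 49
step 2: 49 = 7^2; sub 8 for 7: 8^2; = 64; G_3 = 64−1 = 63
step 3: 63 = 7·8 + 7; sub 9 for 8: 7·9 + 7; = 70; G_4 = 70−1 = 69
step 4: 69 = 7·9 + 6; sub 10 for 9: 7·10 + 6; = 76; G_5 = 76−1 = 75
step 5: 75 = 7·10 + 5; sub 11 for 10: 7·11 + 5; = 82; G_6 = 82−1 = 81

27, 37, 49, 63, 69, 75, 81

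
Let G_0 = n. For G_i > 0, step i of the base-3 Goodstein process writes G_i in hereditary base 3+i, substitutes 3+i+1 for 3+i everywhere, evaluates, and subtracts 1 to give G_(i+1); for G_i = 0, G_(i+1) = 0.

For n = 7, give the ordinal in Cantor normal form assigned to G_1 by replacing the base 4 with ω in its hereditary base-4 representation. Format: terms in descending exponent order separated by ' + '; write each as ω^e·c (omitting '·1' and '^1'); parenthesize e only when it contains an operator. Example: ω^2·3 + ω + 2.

ω·2

7 —HB3→ 2·3 + 1 —bump→ 2·4 + 1 = 9 —(−1)→ 8
8 —HB4→ 2·4 —bump→ 2·5 = 10 —(−1)→ 9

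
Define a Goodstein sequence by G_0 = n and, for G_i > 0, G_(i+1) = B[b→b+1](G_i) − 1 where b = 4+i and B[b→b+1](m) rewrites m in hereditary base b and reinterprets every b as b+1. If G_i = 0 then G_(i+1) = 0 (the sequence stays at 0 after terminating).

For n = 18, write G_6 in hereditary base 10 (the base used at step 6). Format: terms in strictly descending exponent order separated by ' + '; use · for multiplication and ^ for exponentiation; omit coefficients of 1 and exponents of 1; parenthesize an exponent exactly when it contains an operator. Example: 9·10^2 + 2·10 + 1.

[0] 18 ≡ 4^2 + 2 (base 4). Lift 5: 27. −1: 26.
[1] 26 ≡ 5^2 + 1 (base 5). Lift 6: 37. −1: 36.
[2] 36 ≡ 6^2 (base 6). Lift 7: 49. −1: 48.
[3] 48 ≡ 6·7 + 6 (base 7). Lift 8: 54. −1: 53.
[4] 53 ≡ 6·8 + 5 (base 8). Lift 9: 59. −1: 58.
[5] 58 ≡ 6·9 + 4 (base 9). Lift 10: 64. −1: 63.

6·10 + 3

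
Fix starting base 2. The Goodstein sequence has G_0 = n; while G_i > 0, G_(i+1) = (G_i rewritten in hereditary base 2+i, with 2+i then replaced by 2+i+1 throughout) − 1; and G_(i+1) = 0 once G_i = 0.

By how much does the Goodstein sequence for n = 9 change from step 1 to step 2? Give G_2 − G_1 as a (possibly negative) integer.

(0) 9|_2 = 2^(2 + 1) + 1 ↦ 3^(3 + 1) + 1|_3 = 82 ⇒ 81
(1) 81|_3 = 3^(3 + 1) ↦ 4^(4 + 1)|_4 = 1024 ⇒ 1023

942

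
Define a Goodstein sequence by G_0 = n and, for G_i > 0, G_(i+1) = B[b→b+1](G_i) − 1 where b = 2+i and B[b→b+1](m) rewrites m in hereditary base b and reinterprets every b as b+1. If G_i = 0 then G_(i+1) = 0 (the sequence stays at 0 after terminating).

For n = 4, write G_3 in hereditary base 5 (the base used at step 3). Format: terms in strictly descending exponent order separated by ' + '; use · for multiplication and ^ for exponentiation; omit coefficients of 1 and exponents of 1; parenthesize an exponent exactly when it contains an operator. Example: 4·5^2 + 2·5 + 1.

4 —HB2→ 2^2 —bump→ 3^3 = 27 —(−1)→ 26
26 —HB3→ 2·3^2 + 2·3 + 2 —bump→ 2·4^2 + 2·4 + 2 = 42 —(−1)→ 41
41 —HB4→ 2·4^2 + 2·4 + 1 —bump→ 2·5^2 + 2·5 + 1 = 61 —(−1)→ 60
60 —HB5→ 2·5^2 + 2·5 —bump→ 2·6^2 + 2·6 = 84 —(−1)→ 83

2·5^2 + 2·5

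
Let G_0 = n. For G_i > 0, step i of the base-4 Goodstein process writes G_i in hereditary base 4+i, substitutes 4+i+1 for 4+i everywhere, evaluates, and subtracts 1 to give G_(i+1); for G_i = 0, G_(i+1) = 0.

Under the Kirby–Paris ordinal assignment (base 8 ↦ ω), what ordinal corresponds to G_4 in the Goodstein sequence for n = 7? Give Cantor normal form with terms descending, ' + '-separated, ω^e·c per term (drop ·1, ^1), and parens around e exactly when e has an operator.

7

[0] 7 ≡ 4 + 3 (base 4). Lift 5: 8. −1: 7.
[1] 7 ≡ 5 + 2 (base 5). Lift 6: 8. −1: 7.
[2] 7 ≡ 6 + 1 (base 6). Lift 7: 8. −1: 7.
[3] 7 ≡ 7 (base 7). Lift 8: 8. −1: 7.
[4] 7 ≡ 7 (base 8). Lift 9: 7. −1: 6.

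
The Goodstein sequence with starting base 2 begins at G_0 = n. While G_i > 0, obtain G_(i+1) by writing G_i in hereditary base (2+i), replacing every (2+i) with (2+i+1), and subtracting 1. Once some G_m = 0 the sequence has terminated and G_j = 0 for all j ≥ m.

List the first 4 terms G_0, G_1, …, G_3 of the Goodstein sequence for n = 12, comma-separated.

12, 107, 1065, 15685

i=0: 12 = 2^(2 + 1) + 2^2 (b=2); 2→3: 3^(3 + 1) + 3^3 = 108; 108−1 = 107
i=1: 107 = 3^(3 + 1) + 2·3^2 + 2·3 + 2 (b=3); 3→4: 4^(4 + 1) + 2·4^2 + 2·4 + 2 = 1066; 1066−1 = 1065
i=2: 1065 = 4^(4 + 1) + 2·4^2 + 2·4 + 1 (b=4); 4→5: 5^(5 + 1) + 2·5^2 + 2·5 + 1 = 15686; 15686−1 = 15685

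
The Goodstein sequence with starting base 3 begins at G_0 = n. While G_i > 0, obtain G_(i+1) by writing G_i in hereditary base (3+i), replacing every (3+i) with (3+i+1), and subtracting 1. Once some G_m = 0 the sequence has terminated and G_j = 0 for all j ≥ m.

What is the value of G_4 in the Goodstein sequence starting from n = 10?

base 3: 10 = 3^2 + 1; at 4: 4^2 + 1 = 17; next = 16
base 4: 16 = 4^2; at 5: 5^2 = 25; next = 24
base 5: 24 = 4·5 + 4; at 6: 4·6 + 4 = 28; next = 27
base 6: 27 = 4·6 + 3; at 7: 4·7 + 3 = 31; next = 30
base 7: 30 = 4·7 + 2; at 8: 4·8 + 2 = 34; next = 33

30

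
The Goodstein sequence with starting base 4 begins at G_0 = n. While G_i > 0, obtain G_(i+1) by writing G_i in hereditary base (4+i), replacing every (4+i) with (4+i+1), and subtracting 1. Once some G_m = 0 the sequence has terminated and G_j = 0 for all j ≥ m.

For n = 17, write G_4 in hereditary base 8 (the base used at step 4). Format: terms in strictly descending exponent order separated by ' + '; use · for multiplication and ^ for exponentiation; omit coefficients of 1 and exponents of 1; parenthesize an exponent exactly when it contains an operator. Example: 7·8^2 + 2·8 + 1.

[0] 17 ≡ 4^2 + 1 (base 4). Lift 5: 26. −1: 25.
[1] 25 ≡ 5^2 (base 5). Lift 6: 36. −1: 35.
[2] 35 ≡ 5·6 + 5 (base 6). Lift 7: 40. −1: 39.
[3] 39 ≡ 5·7 + 4 (base 7). Lift 8: 44. −1: 43.
[4] 43 ≡ 5·8 + 3 (base 8). Lift 9: 48. −1: 47.

5·8 + 3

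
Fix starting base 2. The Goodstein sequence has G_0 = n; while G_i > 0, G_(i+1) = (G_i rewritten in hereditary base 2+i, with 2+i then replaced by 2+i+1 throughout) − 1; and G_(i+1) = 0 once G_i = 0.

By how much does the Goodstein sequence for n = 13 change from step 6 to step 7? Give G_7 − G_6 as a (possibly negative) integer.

G_0=13  [base 2] 2^(2 + 1) + 2^2 + 1  →[2↦3]→  3^(3 + 1) + 3^3 + 1 = 109  −1 ⇒ G_1=108
G_1=108  [base 3] 3^(3 + 1) + 3^3  →[3↦4]→  4^(4 + 1) + 4^4 = 1280  −1 ⇒ G_2=1279
G_2=1279  [base 4] 4^(4 + 1) + 3·4^3 + 3·4^2 + 3·4 + 3  →[4↦5]→  5^(5 + 1) + 3·5^3 + 3·5^2 + 3·5 + 3 = 16093  −1 ⇒ G_3=16092
G_3=16092  [base 5] 5^(5 + 1) + 3·5^3 + 3·5^2 + 3·5 + 2  →[5↦6]→  6^(6 + 1) + 3·6^3 + 3·6^2 + 3·6 + 2 = 280712  −1 ⇒ G_4=280711
G_4=280711  [base 6] 6^(6 + 1) + 3·6^3 + 3·6^2 + 3·6 + 1  →[6↦7]→  7^(7 + 1) + 3·7^3 + 3·7^2 + 3·7 + 1 = 5765999  −1 ⇒ G_5=5765998
G_5=5765998  [base 7] 7^(7 + 1) + 3·7^3 + 3·7^2 + 3·7  →[7↦8]→  8^(8 + 1) + 3·8^3 + 3·8^2 + 3·8 = 134219480  −1 ⇒ G_6=134219479
G_6=134219479  [base 8] 8^(8 + 1) + 3·8^3 + 3·8^2 + 2·8 + 7  →[8↦9]→  9^(9 + 1) + 3·9^3 + 3·9^2 + 2·9 + 7 = 3486786856  −1 ⇒ G_7=3486786855

3352567376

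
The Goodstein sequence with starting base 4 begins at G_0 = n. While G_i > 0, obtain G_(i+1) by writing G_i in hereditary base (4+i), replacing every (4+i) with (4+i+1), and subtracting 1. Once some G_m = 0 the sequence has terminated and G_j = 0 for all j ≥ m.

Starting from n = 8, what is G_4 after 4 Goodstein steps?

9

(0) 8|_4 = 2·4 ↦ 2·5|_5 = 10 ⇒ 9
(1) 9|_5 = 5 + 4 ↦ 6 + 4|_6 = 10 ⇒ 9
(2) 9|_6 = 6 + 3 ↦ 7 + 3|_7 = 10 ⇒ 9
(3) 9|_7 = 7 + 2 ↦ 8 + 2|_8 = 10 ⇒ 9
(4) 9|_8 = 8 + 1 ↦ 9 + 1|_9 = 10 ⇒ 9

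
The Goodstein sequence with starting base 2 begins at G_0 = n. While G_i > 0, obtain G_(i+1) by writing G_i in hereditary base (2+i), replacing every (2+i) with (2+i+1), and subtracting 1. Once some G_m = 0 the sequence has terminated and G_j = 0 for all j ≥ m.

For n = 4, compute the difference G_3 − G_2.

[0] 4 ≡ 2^2 (base 2). Lift 3: 27. −1: 26.
[1] 26 ≡ 2·3^2 + 2·3 + 2 (base 3). Lift 4: 42. −1: 41.
[2] 41 ≡ 2·4^2 + 2·4 + 1 (base 4). Lift 5: 61. −1: 60.

19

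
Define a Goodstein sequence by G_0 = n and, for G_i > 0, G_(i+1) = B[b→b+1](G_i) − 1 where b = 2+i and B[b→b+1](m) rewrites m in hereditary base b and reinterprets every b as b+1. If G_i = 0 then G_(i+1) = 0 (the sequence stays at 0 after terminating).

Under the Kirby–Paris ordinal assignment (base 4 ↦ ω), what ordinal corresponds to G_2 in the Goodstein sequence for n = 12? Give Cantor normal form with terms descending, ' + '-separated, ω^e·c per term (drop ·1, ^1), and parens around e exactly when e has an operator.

ω^(ω + 1) + ω^2·2 + ω·2 + 1

base 2: 12 = 2^(2 + 1) + 2^2; at 3: 3^(3 + 1) + 3^3 = 108; next = 107
base 3: 107 = 3^(3 + 1) + 2·3^2 + 2·3 + 2; at 4: 4^(4 + 1) + 2·4^2 + 2·4 + 2 = 1066; next = 1065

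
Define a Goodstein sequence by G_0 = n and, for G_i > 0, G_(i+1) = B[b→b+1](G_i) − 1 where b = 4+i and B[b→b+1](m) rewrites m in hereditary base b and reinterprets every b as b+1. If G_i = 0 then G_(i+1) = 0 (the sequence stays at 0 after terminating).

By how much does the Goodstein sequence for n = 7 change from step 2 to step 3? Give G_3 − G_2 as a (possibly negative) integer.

(0) 7|_4 = 4 + 3 ↦ 5 + 3|_5 = 8 ⇒ 7
(1) 7|_5 = 5 + 2 ↦ 6 + 2|_6 = 8 ⇒ 7
(2) 7|_6 = 6 + 1 ↦ 7 + 1|_7 = 8 ⇒ 7

0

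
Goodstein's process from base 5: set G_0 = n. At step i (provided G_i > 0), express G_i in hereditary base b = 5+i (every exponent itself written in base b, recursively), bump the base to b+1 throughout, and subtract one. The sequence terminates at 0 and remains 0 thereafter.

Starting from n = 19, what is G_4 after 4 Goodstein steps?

(0) 19|_5 = 3·5 + 4 ↦ 3·6 + 4|_6 = 22 ⇒ 21
(1) 21|_6 = 3·6 + 3 ↦ 3·7 + 3|_7 = 24 ⇒ 23
(2) 23|_7 = 3·7 + 2 ↦ 3·8 + 2|_8 = 26 ⇒ 25
(3) 25|_8 = 3·8 + 1 ↦ 3·9 + 1|_9 = 28 ⇒ 27

27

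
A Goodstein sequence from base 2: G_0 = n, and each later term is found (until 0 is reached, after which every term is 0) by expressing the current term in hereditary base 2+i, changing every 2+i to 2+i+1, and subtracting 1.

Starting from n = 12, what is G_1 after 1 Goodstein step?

107

i=0: 12 = 2^(2 + 1) + 2^2 (b=2); 2→3: 3^(3 + 1) + 3^3 = 108; 108−1 = 107
i=1: 107 = 3^(3 + 1) + 2·3^2 + 2·3 + 2 (b=3); 3→4: 4^(4 + 1) + 2·4^2 + 2·4 + 2 = 1066; 1066−1 = 1065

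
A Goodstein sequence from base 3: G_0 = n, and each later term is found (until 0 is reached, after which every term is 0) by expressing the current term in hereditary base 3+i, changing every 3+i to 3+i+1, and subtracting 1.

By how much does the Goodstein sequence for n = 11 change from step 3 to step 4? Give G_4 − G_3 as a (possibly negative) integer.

i=0: 11 = 3^2 + 2 (b=3); 3→4: 4^2 + 2 = 18; 18−1 = 17
i=1: 17 = 4^2 + 1 (b=4); 4→5: 5^2 + 1 = 26; 26−1 = 25
i=2: 25 = 5^2 (b=5); 5→6: 6^2 = 36; 36−1 = 35
i=3: 35 = 5·6 + 5 (b=6); 6→7: 5·7 + 5 = 40; 40−1 = 39

4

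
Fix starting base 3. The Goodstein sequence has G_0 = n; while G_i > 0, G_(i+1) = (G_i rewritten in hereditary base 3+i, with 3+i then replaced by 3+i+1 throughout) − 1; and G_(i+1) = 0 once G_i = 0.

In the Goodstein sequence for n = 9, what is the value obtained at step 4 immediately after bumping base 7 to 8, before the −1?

G_0 = 9. HB_3(9) = 3^2. Bump = 16. G_1 = 15.
G_1 = 15. HB_4(15) = 3·4 + 3. Bump = 18. G_2 = 17.
G_2 = 17. HB_5(17) = 3·5 + 2. Bump = 20. G_3 = 19.
G_3 = 19. HB_6(19) = 3·6 + 1. Bump = 22. G_4 = 21.

24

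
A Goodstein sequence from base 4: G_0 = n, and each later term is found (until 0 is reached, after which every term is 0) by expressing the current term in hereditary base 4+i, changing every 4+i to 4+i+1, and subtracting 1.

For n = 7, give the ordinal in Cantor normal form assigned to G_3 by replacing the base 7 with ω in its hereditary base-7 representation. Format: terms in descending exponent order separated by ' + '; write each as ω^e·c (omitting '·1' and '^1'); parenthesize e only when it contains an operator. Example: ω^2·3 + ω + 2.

(0) 7|_4 = 4 + 3 ↦ 5 + 3|_5 = 8 ⇒ 7
(1) 7|_5 = 5 + 2 ↦ 6 + 2|_6 = 8 ⇒ 7
(2) 7|_6 = 6 + 1 ↦ 7 + 1|_7 = 8 ⇒ 7
(3) 7|_7 = 7 ↦ 8|_8 = 8 ⇒ 7

ω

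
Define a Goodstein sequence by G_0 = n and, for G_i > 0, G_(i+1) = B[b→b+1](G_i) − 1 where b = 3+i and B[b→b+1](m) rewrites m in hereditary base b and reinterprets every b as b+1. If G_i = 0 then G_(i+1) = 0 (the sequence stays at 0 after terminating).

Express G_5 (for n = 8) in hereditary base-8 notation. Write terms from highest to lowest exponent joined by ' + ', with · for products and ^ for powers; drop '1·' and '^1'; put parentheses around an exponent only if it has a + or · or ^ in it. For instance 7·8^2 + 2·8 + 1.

8 + 3

8 —HB3→ 2·3 + 2 —bump→ 2·4 + 2 = 10 —(−1)→ 9
9 —HB4→ 2·4 + 1 —bump→ 2·5 + 1 = 11 —(−1)→ 10
10 —HB5→ 2·5 —bump→ 2·6 = 12 —(−1)→ 11
11 —HB6→ 6 + 5 —bump→ 7 + 5 = 12 —(−1)→ 11
11 —HB7→ 7 + 4 —bump→ 8 + 4 = 12 —(−1)→ 11
11 —HB8→ 8 + 3 —bump→ 9 + 3 = 12 —(−1)→ 11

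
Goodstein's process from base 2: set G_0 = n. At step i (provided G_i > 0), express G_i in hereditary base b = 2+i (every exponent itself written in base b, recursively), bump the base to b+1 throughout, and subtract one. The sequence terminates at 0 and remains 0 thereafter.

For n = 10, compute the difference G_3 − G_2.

base 2: 10 = 2^(2 + 1) + 2; at 3: 3^(3 + 1) + 3 = 84; next = 83
base 3: 83 = 3^(3 + 1) + 2; at 4: 4^(4 + 1) + 2 = 1026; next = 1025
base 4: 1025 = 4^(4 + 1) + 1; at 5: 5^(5 + 1) + 1 = 15626; next = 15625

14600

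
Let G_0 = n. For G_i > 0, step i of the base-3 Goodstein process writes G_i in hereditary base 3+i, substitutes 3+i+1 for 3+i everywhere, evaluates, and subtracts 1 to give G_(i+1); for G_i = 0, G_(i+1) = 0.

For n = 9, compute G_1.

G_0=9  [base 3] 3^2  →[3↦4]→  4^2 = 16  −1 ⇒ G_1=15
G_1=15  [base 4] 3·4 + 3  →[4↦5]→  3·5 + 3 = 18  −1 ⇒ G_2=17

15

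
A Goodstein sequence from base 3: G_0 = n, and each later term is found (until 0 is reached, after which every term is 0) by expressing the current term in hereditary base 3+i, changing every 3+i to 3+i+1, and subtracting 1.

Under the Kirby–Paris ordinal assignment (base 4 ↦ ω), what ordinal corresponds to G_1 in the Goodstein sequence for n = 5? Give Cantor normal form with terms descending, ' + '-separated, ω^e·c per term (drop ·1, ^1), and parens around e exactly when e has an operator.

(0) 5|_3 = 3 + 2 ↦ 4 + 2|_4 = 6 ⇒ 5
(1) 5|_4 = 4 + 1 ↦ 5 + 1|_5 = 6 ⇒ 5

ω + 1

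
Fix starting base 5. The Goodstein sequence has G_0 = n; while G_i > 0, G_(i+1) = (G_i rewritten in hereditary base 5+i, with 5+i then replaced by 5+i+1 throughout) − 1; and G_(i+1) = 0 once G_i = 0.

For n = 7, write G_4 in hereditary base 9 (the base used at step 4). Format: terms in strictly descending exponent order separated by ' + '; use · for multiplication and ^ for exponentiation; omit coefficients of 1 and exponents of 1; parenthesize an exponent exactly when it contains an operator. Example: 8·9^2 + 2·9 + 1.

(0) 7|_5 = 5 + 2 ↦ 6 + 2|_6 = 8 ⇒ 7
(1) 7|_6 = 6 + 1 ↦ 7 + 1|_7 = 8 ⇒ 7
(2) 7|_7 = 7 ↦ 8|_8 = 8 ⇒ 7
(3) 7|_8 = 7 ↦ 7|_9 = 7 ⇒ 6
(4) 6|_9 = 6 ↦ 6|_10 = 6 ⇒ 5

6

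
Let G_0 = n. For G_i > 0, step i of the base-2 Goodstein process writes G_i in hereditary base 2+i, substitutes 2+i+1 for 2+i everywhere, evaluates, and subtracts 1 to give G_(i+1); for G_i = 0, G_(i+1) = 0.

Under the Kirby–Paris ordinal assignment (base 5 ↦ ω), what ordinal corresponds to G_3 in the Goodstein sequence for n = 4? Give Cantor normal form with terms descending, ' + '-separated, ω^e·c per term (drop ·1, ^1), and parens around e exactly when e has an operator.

ω^2·2 + ω·2

i=0: 4 = 2^2 (b=2); 2→3: 3^3 = 27; 27−1 = 26
i=1: 26 = 2·3^2 + 2·3 + 2 (b=3); 3→4: 2·4^2 + 2·4 + 2 = 42; 42−1 = 41
i=2: 41 = 2·4^2 + 2·4 + 1 (b=4); 4→5: 2·5^2 + 2·5 + 1 = 61; 61−1 = 60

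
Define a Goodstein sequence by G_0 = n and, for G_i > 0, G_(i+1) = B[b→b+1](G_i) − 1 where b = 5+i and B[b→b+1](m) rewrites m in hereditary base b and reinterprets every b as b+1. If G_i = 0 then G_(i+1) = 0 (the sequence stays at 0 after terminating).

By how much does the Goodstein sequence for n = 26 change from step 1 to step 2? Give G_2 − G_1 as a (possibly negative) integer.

12

i=0: 26 = 5^2 + 1 (b=5); 5→6: 6^2 + 1 = 37; 37−1 = 36
i=1: 36 = 6^2 (b=6); 6→7: 7^2 = 49; 49−1 = 48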